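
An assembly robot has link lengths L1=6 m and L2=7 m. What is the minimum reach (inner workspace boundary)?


Given: L1 = 6 m, L2 = 7 m
For a 2-link planar arm, min reach = |L1 - L2| (second link folded back)
Min reach = |6 - 7|
Min reach = 1 m

1 m


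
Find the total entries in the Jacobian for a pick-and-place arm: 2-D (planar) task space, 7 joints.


Given: task space dimension = 2, joints = 7
Jacobian is a 2 x 7 matrix
Total entries = rows * columns
Total = 2 * 7
Total = 14

14


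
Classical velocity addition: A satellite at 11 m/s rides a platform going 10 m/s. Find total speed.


Given: object velocity = 11 m/s, platform velocity = 10 m/s (same direction)
Using classical velocity addition: v_total = v_object + v_platform
v_total = 11 + 10
v_total = 21 m/s

21 m/s


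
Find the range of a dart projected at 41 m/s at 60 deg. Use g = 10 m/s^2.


Given: v0 = 41 m/s, theta = 60 deg, g = 10 m/s^2
sin(2*60) = sin(120) = sqrt(3)/2
Using R = v0^2 * sin(2*theta) / g
R = 41^2 * (sqrt(3)/2) / 10
R = 1681 * sqrt(3) / 20
R = 1681/20*sqrt(3) m

1681/20*sqrt(3) m


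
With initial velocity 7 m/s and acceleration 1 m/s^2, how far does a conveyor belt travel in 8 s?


Given: v0 = 7 m/s, a = 1 m/s^2, t = 8 s
Using s = v0*t + (1/2)*a*t^2
s = 7*8 + (1/2)*1*8^2
s = 56 + (1/2)*64
s = 56 + 32
s = 88

88 m


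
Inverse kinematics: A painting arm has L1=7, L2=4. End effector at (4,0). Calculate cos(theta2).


Given: L1 = 7, L2 = 4, target (x, y) = (4, 0)
Using cos(theta2) = (x^2 + y^2 - L1^2 - L2^2) / (2*L1*L2)
x^2 + y^2 = 4^2 + 0 = 16
L1^2 + L2^2 = 49 + 16 = 65
Numerator = 16 - 65 = -49
Denominator = 2*7*4 = 56
cos(theta2) = -49/56 = -7/8

-7/8


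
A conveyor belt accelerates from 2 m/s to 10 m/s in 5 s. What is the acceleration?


Given: initial velocity v0 = 2 m/s, final velocity v = 10 m/s, time t = 5 s
Using a = (v - v0) / t
a = (10 - 2) / 5
a = 8 / 5
a = 8/5 m/s^2

8/5 m/s^2


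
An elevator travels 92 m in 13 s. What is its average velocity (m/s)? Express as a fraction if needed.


Given: distance d = 92 m, time t = 13 s
Using v = d / t
v = 92 / 13
v = 92/13 m/s

92/13 m/s


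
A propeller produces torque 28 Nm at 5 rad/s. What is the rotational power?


Given: tau = 28 Nm, omega = 5 rad/s
Using P = tau * omega
P = 28 * 5
P = 140 W

140 W


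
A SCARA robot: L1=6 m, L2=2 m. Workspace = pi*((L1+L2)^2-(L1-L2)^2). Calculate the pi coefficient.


Given: L1 = 6, L2 = 2
(L1+L2)^2 = (8)^2 = 64
(L1-L2)^2 = (4)^2 = 16
Difference = 64 - 16 = 48
This equals 4*L1*L2 = 4*6*2 = 48
Workspace area = 48*pi

48


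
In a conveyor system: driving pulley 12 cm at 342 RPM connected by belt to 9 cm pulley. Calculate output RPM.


Given: D1 = 12 cm, w1 = 342 RPM, D2 = 9 cm
Using D1*w1 = D2*w2
w2 = D1*w1 / D2
w2 = 12*342 / 9
w2 = 4104 / 9
w2 = 456 RPM

456 RPM


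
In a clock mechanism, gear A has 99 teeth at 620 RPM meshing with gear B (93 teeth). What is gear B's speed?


Given: N1 = 99 teeth, w1 = 620 RPM, N2 = 93 teeth
Using N1*w1 = N2*w2
w2 = N1*w1 / N2
w2 = 99*620 / 93
w2 = 61380 / 93
w2 = 660 RPM

660 RPM


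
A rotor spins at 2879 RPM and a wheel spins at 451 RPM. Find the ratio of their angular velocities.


Given: RPM_A = 2879, RPM_B = 451
omega = 2*pi*RPM/60, so omega_A/omega_B = RPM_A / RPM_B
omega_A/omega_B = 2879 / 451
omega_A/omega_B = 2879/451

2879/451


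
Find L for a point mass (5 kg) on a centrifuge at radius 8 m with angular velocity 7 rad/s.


Given: m = 5 kg, r = 8 m, omega = 7 rad/s
For a point mass: I = m*r^2
I = 5*8^2 = 5*64 = 320
L = I*omega = 320*7
L = 2240 kg*m^2/s

2240 kg*m^2/s


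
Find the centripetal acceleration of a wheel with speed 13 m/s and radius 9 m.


Given: v = 13 m/s, r = 9 m
Using a_c = v^2 / r
a_c = 13^2 / 9
a_c = 169 / 9
a_c = 169/9 m/s^2

169/9 m/s^2


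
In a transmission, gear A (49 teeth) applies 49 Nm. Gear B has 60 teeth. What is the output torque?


Given: N1 = 49, N2 = 60, T1 = 49 Nm
Using T2/T1 = N2/N1
T2 = T1 * N2 / N1
T2 = 49 * 60 / 49
T2 = 2940 / 49
T2 = 60 Nm

60 Nm


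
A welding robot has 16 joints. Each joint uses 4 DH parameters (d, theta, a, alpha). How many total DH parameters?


Given: 16 joints, 4 DH parameters per joint (d, theta, a, alpha)
Total DH parameters = number_of_joints * 4
Total = 16 * 4
Total = 64

64


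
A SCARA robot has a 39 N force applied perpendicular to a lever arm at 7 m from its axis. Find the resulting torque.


Given: F = 39 N, r = 7 m, angle = 90 deg (perpendicular)
Using tau = F * r * sin(90)
sin(90) = 1
tau = 39 * 7 * 1
tau = 273 Nm

273 Nm


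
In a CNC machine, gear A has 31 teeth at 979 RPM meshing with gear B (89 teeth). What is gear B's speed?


Given: N1 = 31 teeth, w1 = 979 RPM, N2 = 89 teeth
Using N1*w1 = N2*w2
w2 = N1*w1 / N2
w2 = 31*979 / 89
w2 = 30349 / 89
w2 = 341 RPM

341 RPM


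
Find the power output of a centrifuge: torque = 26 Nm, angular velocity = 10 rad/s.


Given: tau = 26 Nm, omega = 10 rad/s
Using P = tau * omega
P = 26 * 10
P = 260 W

260 W


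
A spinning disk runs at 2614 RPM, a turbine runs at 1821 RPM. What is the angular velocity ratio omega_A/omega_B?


Given: RPM_A = 2614, RPM_B = 1821
omega = 2*pi*RPM/60, so omega_A/omega_B = RPM_A / RPM_B
omega_A/omega_B = 2614 / 1821
omega_A/omega_B = 2614/1821

2614/1821


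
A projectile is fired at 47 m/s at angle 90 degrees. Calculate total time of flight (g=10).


Given: v0 = 47 m/s, theta = 90 deg, g = 10 m/s^2
sin(90) = 1
Using T = 2*v0*sin(theta) / g
T = 2*47*1 / 10
T = 94 / 10
T = 47/5 s

47/5 s


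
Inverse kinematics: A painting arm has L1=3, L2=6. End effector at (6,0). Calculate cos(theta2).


Given: L1 = 3, L2 = 6, target (x, y) = (6, 0)
Using cos(theta2) = (x^2 + y^2 - L1^2 - L2^2) / (2*L1*L2)
x^2 + y^2 = 6^2 + 0 = 36
L1^2 + L2^2 = 9 + 36 = 45
Numerator = 36 - 45 = -9
Denominator = 2*3*6 = 36
cos(theta2) = -9/36 = -1/4

-1/4


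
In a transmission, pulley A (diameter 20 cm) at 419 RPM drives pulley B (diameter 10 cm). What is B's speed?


Given: D1 = 20 cm, w1 = 419 RPM, D2 = 10 cm
Using D1*w1 = D2*w2
w2 = D1*w1 / D2
w2 = 20*419 / 10
w2 = 8380 / 10
w2 = 838 RPM

838 RPM


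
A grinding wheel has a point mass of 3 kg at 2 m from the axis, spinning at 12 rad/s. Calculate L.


Given: m = 3 kg, r = 2 m, omega = 12 rad/s
For a point mass: I = m*r^2
I = 3*2^2 = 3*4 = 12
L = I*omega = 12*12
L = 144 kg*m^2/s

144 kg*m^2/s


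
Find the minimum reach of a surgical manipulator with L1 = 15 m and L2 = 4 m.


Given: L1 = 15 m, L2 = 4 m
For a 2-link planar arm, min reach = |L1 - L2| (second link folded back)
Min reach = |15 - 4|
Min reach = 11 m

11 m


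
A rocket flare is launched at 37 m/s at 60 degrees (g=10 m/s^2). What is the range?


Given: v0 = 37 m/s, theta = 60 deg, g = 10 m/s^2
sin(2*60) = sin(120) = sqrt(3)/2
Using R = v0^2 * sin(2*theta) / g
R = 37^2 * (sqrt(3)/2) / 10
R = 1369 * sqrt(3) / 20
R = 1369/20*sqrt(3) m

1369/20*sqrt(3) m


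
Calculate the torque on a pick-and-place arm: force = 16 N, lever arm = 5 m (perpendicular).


Given: F = 16 N, r = 5 m, angle = 90 deg (perpendicular)
Using tau = F * r * sin(90)
sin(90) = 1
tau = 16 * 5 * 1
tau = 80 Nm

80 Nm


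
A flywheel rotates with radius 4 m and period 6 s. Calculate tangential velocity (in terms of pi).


Given: radius r = 4 m, period T = 6 s
Using v = 2*pi*r / T
v = 2*pi*4 / 6
v = 8*pi / 6
v = 4/3*pi m/s

4/3*pi m/s


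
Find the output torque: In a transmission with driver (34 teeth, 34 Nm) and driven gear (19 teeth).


Given: N1 = 34, N2 = 19, T1 = 34 Nm
Using T2/T1 = N2/N1
T2 = T1 * N2 / N1
T2 = 34 * 19 / 34
T2 = 646 / 34
T2 = 19 Nm

19 Nm


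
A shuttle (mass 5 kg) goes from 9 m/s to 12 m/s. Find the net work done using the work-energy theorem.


Given: m = 5 kg, v0 = 9 m/s, v = 12 m/s
Using W = (1/2)*m*(v^2 - v0^2)
v^2 = 12^2 = 144
v0^2 = 9^2 = 81
v^2 - v0^2 = 144 - 81 = 63
W = (1/2)*5*63 = 315/2 J

315/2 J


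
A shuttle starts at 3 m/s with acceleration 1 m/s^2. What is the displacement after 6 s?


Given: v0 = 3 m/s, a = 1 m/s^2, t = 6 s
Using s = v0*t + (1/2)*a*t^2
s = 3*6 + (1/2)*1*6^2
s = 18 + (1/2)*36
s = 18 + 18
s = 36

36 m


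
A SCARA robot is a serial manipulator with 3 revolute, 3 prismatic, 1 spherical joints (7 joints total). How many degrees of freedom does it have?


Given: serial robot with 3 revolute, 3 prismatic, 1 spherical joints
DOF contribution per joint type: revolute=1, prismatic=1, spherical=3, fixed=0
DOF = 3*1 + 3*1 + 1*3
DOF = 9

9


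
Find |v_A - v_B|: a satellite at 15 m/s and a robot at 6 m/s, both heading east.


Given: v_A = 15 m/s east, v_B = 6 m/s east
Both move in the same direction; relative speed = |v_A - v_B|
|15 - 6| = |9|
= 9 m/s

9 m/s


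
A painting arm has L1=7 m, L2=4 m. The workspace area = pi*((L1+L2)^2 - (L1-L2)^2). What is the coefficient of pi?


Given: L1 = 7, L2 = 4
(L1+L2)^2 = (11)^2 = 121
(L1-L2)^2 = (3)^2 = 9
Difference = 121 - 9 = 112
This equals 4*L1*L2 = 4*7*4 = 112
Workspace area = 112*pi

112


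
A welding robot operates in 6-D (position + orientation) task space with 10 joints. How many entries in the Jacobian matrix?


Given: task space dimension = 6, joints = 10
Jacobian is a 6 x 10 matrix
Total entries = rows * columns
Total = 6 * 10
Total = 60

60


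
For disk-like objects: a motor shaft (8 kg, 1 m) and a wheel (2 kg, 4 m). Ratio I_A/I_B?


Given: M1=8 kg, R1=1 m, M2=2 kg, R2=4 m
For a disk: I = (1/2)*M*R^2, so I_A/I_B = (M1*R1^2)/(M2*R2^2)
M1*R1^2 = 8*1 = 8
M2*R2^2 = 2*16 = 32
I_A/I_B = 8/32 = 1/4

1/4


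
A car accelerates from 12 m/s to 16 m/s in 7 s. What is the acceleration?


Given: initial velocity v0 = 12 m/s, final velocity v = 16 m/s, time t = 7 s
Using a = (v - v0) / t
a = (16 - 12) / 7
a = 4 / 7
a = 4/7 m/s^2

4/7 m/s^2


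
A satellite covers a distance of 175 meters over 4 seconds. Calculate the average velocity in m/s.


Given: distance d = 175 m, time t = 4 s
Using v = d / t
v = 175 / 4
v = 175/4 m/s

175/4 m/s


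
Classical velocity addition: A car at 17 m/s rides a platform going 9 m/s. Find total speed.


Given: object velocity = 17 m/s, platform velocity = 9 m/s (same direction)
Using classical velocity addition: v_total = v_object + v_platform
v_total = 17 + 9
v_total = 26 m/s

26 m/s


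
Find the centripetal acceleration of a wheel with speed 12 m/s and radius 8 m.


Given: v = 12 m/s, r = 8 m
Using a_c = v^2 / r
a_c = 12^2 / 8
a_c = 144 / 8
a_c = 18 m/s^2

18 m/s^2


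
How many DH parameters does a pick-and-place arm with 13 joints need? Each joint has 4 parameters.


Given: 13 joints, 4 DH parameters per joint (d, theta, a, alpha)
Total DH parameters = number_of_joints * 4
Total = 13 * 4
Total = 52

52


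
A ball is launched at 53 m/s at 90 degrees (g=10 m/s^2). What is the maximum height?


Given: v0 = 53 m/s, theta = 90 deg, g = 10 m/s^2
sin^2(90) = 1
Using H = v0^2 * sin^2(theta) / (2*g)
H = 53^2 * 1 / (2*10)
H = 2809 * 1 / 20
H = 2809 / 20
H = 2809/20 m

2809/20 m


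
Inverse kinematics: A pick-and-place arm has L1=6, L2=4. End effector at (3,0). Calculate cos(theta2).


Given: L1 = 6, L2 = 4, target (x, y) = (3, 0)
Using cos(theta2) = (x^2 + y^2 - L1^2 - L2^2) / (2*L1*L2)
x^2 + y^2 = 3^2 + 0 = 9
L1^2 + L2^2 = 36 + 16 = 52
Numerator = 9 - 52 = -43
Denominator = 2*6*4 = 48
cos(theta2) = -43/48 = -43/48

-43/48


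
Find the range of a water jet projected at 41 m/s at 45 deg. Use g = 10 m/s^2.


Given: v0 = 41 m/s, theta = 45 deg, g = 10 m/s^2
sin(2*45) = sin(90) = 1
Using R = v0^2 * sin(2*theta) / g
R = 41^2 * 1 / 10
R = 1681 / 10
R = 1681/10 m

1681/10 m


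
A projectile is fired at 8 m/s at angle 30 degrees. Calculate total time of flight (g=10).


Given: v0 = 8 m/s, theta = 30 deg, g = 10 m/s^2
sin(30) = 1/2
Using T = 2*v0*sin(theta) / g
T = 2*8*1/2 / 10
T = 8 / 10
T = 4/5 s

4/5 s


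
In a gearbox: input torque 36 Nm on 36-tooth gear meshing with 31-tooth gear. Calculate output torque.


Given: N1 = 36, N2 = 31, T1 = 36 Nm
Using T2/T1 = N2/N1
T2 = T1 * N2 / N1
T2 = 36 * 31 / 36
T2 = 1116 / 36
T2 = 31 Nm

31 Nm


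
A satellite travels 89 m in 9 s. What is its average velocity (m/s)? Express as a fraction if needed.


Given: distance d = 89 m, time t = 9 s
Using v = d / t
v = 89 / 9
v = 89/9 m/s

89/9 m/s


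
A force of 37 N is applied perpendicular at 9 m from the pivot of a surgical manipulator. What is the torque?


Given: F = 37 N, r = 9 m, angle = 90 deg (perpendicular)
Using tau = F * r * sin(90)
sin(90) = 1
tau = 37 * 9 * 1
tau = 333 Nm

333 Nm


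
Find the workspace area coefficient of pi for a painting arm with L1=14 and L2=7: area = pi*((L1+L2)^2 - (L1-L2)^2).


Given: L1 = 14, L2 = 7
(L1+L2)^2 = (21)^2 = 441
(L1-L2)^2 = (7)^2 = 49
Difference = 441 - 49 = 392
This equals 4*L1*L2 = 4*14*7 = 392
Workspace area = 392*pi

392


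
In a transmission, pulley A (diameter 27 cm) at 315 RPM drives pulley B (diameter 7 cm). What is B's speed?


Given: D1 = 27 cm, w1 = 315 RPM, D2 = 7 cm
Using D1*w1 = D2*w2
w2 = D1*w1 / D2
w2 = 27*315 / 7
w2 = 8505 / 7
w2 = 1215 RPM

1215 RPM


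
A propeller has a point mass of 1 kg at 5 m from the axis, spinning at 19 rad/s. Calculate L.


Given: m = 1 kg, r = 5 m, omega = 19 rad/s
For a point mass: I = m*r^2
I = 1*5^2 = 1*25 = 25
L = I*omega = 25*19
L = 475 kg*m^2/s

475 kg*m^2/s


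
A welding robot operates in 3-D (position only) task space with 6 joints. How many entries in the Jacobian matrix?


Given: task space dimension = 3, joints = 6
Jacobian is a 3 x 6 matrix
Total entries = rows * columns
Total = 3 * 6
Total = 18

18


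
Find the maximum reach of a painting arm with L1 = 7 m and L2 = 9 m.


Given: L1 = 7 m, L2 = 9 m
For a 2-link planar arm, max reach = L1 + L2 (fully extended)
Max reach = 7 + 9
Max reach = 16 m

16 m


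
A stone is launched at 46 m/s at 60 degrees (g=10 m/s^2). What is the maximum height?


Given: v0 = 46 m/s, theta = 60 deg, g = 10 m/s^2
sin^2(60) = 3/4
Using H = v0^2 * sin^2(theta) / (2*g)
H = 46^2 * 3/4 / (2*10)
H = 2116 * 3/4 / 20
H = 1587 / 20
H = 1587/20 m

1587/20 m


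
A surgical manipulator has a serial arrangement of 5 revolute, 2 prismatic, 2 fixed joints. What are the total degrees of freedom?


Given: serial robot with 5 revolute, 2 prismatic, 2 fixed joints
DOF contribution per joint type: revolute=1, prismatic=1, spherical=3, fixed=0
DOF = 5*1 + 2*1 + 2*0
DOF = 7

7


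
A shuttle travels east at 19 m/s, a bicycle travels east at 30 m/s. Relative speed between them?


Given: v_A = 19 m/s east, v_B = 30 m/s east
Both move in the same direction; relative speed = |v_A - v_B|
|19 - 30| = |-11|
= 11 m/s

11 m/s


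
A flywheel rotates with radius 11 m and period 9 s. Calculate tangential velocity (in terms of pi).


Given: radius r = 11 m, period T = 9 s
Using v = 2*pi*r / T
v = 2*pi*11 / 9
v = 22*pi / 9
v = 22/9*pi m/s

22/9*pi m/s


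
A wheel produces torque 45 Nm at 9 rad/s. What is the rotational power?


Given: tau = 45 Nm, omega = 9 rad/s
Using P = tau * omega
P = 45 * 9
P = 405 W

405 W


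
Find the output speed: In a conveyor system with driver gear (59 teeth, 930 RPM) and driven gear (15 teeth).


Given: N1 = 59 teeth, w1 = 930 RPM, N2 = 15 teeth
Using N1*w1 = N2*w2
w2 = N1*w1 / N2
w2 = 59*930 / 15
w2 = 54870 / 15
w2 = 3658 RPM

3658 RPM


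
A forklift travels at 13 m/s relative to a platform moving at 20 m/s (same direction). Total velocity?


Given: object velocity = 13 m/s, platform velocity = 20 m/s (same direction)
Using classical velocity addition: v_total = v_object + v_platform
v_total = 13 + 20
v_total = 33 m/s

33 m/s


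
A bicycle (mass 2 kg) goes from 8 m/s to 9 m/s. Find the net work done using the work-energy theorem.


Given: m = 2 kg, v0 = 8 m/s, v = 9 m/s
Using W = (1/2)*m*(v^2 - v0^2)
v^2 = 9^2 = 81
v0^2 = 8^2 = 64
v^2 - v0^2 = 81 - 64 = 17
W = (1/2)*2*17 = 17 J

17 J


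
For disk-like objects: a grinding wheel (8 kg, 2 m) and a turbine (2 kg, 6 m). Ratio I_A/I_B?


Given: M1=8 kg, R1=2 m, M2=2 kg, R2=6 m
For a disk: I = (1/2)*M*R^2, so I_A/I_B = (M1*R1^2)/(M2*R2^2)
M1*R1^2 = 8*4 = 32
M2*R2^2 = 2*36 = 72
I_A/I_B = 32/72 = 4/9

4/9


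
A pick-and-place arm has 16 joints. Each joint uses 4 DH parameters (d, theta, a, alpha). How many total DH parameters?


Given: 16 joints, 4 DH parameters per joint (d, theta, a, alpha)
Total DH parameters = number_of_joints * 4
Total = 16 * 4
Total = 64

64


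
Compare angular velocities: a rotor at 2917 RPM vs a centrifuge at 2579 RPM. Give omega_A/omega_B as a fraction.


Given: RPM_A = 2917, RPM_B = 2579
omega = 2*pi*RPM/60, so omega_A/omega_B = RPM_A / RPM_B
omega_A/omega_B = 2917 / 2579
omega_A/omega_B = 2917/2579

2917/2579


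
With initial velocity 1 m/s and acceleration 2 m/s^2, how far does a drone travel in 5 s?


Given: v0 = 1 m/s, a = 2 m/s^2, t = 5 s
Using s = v0*t + (1/2)*a*t^2
s = 1*5 + (1/2)*2*5^2
s = 5 + (1/2)*50
s = 5 + 25
s = 30

30 m


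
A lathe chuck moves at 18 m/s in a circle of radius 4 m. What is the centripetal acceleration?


Given: v = 18 m/s, r = 4 m
Using a_c = v^2 / r
a_c = 18^2 / 4
a_c = 324 / 4
a_c = 81 m/s^2

81 m/s^2


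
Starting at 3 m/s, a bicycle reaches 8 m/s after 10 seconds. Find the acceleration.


Given: initial velocity v0 = 3 m/s, final velocity v = 8 m/s, time t = 10 s
Using a = (v - v0) / t
a = (8 - 3) / 10
a = 5 / 10
a = 1/2 m/s^2

1/2 m/s^2


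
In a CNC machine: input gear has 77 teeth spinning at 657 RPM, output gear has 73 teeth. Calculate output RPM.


Given: N1 = 77 teeth, w1 = 657 RPM, N2 = 73 teeth
Using N1*w1 = N2*w2
w2 = N1*w1 / N2
w2 = 77*657 / 73
w2 = 50589 / 73
w2 = 693 RPM

693 RPM


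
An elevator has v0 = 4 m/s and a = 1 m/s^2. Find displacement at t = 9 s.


Given: v0 = 4 m/s, a = 1 m/s^2, t = 9 s
Using s = v0*t + (1/2)*a*t^2
s = 4*9 + (1/2)*1*9^2
s = 36 + (1/2)*81
s = 36 + 81/2
s = 153/2

153/2 m


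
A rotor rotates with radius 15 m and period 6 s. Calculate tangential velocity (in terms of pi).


Given: radius r = 15 m, period T = 6 s
Using v = 2*pi*r / T
v = 2*pi*15 / 6
v = 30*pi / 6
v = 5*pi m/s

5*pi m/s


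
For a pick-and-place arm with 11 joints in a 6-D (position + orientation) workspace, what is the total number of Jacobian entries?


Given: task space dimension = 6, joints = 11
Jacobian is a 6 x 11 matrix
Total entries = rows * columns
Total = 6 * 11
Total = 66

66


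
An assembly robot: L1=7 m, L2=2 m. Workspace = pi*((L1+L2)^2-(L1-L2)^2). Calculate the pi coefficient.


Given: L1 = 7, L2 = 2
(L1+L2)^2 = (9)^2 = 81
(L1-L2)^2 = (5)^2 = 25
Difference = 81 - 25 = 56
This equals 4*L1*L2 = 4*7*2 = 56
Workspace area = 56*pi

56


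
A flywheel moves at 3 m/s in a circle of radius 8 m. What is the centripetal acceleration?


Given: v = 3 m/s, r = 8 m
Using a_c = v^2 / r
a_c = 3^2 / 8
a_c = 9 / 8
a_c = 9/8 m/s^2

9/8 m/s^2


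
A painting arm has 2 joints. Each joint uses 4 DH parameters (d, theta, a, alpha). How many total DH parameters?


Given: 2 joints, 4 DH parameters per joint (d, theta, a, alpha)
Total DH parameters = number_of_joints * 4
Total = 2 * 4
Total = 8

8


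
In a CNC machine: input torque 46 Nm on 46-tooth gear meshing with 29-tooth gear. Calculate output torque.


Given: N1 = 46, N2 = 29, T1 = 46 Nm
Using T2/T1 = N2/N1
T2 = T1 * N2 / N1
T2 = 46 * 29 / 46
T2 = 1334 / 46
T2 = 29 Nm

29 Nm


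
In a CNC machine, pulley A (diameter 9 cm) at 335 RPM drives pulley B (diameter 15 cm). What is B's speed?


Given: D1 = 9 cm, w1 = 335 RPM, D2 = 15 cm
Using D1*w1 = D2*w2
w2 = D1*w1 / D2
w2 = 9*335 / 15
w2 = 3015 / 15
w2 = 201 RPM

201 RPM


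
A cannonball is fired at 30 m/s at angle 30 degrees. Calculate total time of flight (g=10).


Given: v0 = 30 m/s, theta = 30 deg, g = 10 m/s^2
sin(30) = 1/2
Using T = 2*v0*sin(theta) / g
T = 2*30*1/2 / 10
T = 30 / 10
T = 3 s

3 s


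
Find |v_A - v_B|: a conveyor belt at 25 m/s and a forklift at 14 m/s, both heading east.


Given: v_A = 25 m/s east, v_B = 14 m/s east
Both move in the same direction; relative speed = |v_A - v_B|
|25 - 14| = |11|
= 11 m/s

11 m/s


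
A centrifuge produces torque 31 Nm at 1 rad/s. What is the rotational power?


Given: tau = 31 Nm, omega = 1 rad/s
Using P = tau * omega
P = 31 * 1
P = 31 W

31 W


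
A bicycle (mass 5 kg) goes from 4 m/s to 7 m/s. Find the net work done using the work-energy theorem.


Given: m = 5 kg, v0 = 4 m/s, v = 7 m/s
Using W = (1/2)*m*(v^2 - v0^2)
v^2 = 7^2 = 49
v0^2 = 4^2 = 16
v^2 - v0^2 = 49 - 16 = 33
W = (1/2)*5*33 = 165/2 J

165/2 J


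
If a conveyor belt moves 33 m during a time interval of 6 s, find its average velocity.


Given: distance d = 33 m, time t = 6 s
Using v = d / t
v = 33 / 6
v = 11/2 m/s

11/2 m/s


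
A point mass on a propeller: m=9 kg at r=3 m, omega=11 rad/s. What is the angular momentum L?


Given: m = 9 kg, r = 3 m, omega = 11 rad/s
For a point mass: I = m*r^2
I = 9*3^2 = 9*9 = 81
L = I*omega = 81*11
L = 891 kg*m^2/s

891 kg*m^2/s


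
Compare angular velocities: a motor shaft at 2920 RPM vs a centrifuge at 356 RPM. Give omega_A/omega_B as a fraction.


Given: RPM_A = 2920, RPM_B = 356
omega = 2*pi*RPM/60, so omega_A/omega_B = RPM_A / RPM_B
omega_A/omega_B = 2920 / 356
omega_A/omega_B = 730/89

730/89


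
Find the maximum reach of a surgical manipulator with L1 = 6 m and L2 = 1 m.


Given: L1 = 6 m, L2 = 1 m
For a 2-link planar arm, max reach = L1 + L2 (fully extended)
Max reach = 6 + 1
Max reach = 7 m

7 m


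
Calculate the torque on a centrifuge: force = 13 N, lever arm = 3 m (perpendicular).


Given: F = 13 N, r = 3 m, angle = 90 deg (perpendicular)
Using tau = F * r * sin(90)
sin(90) = 1
tau = 13 * 3 * 1
tau = 39 Nm

39 Nm


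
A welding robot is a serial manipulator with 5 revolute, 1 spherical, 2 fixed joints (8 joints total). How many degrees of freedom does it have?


Given: serial robot with 5 revolute, 1 spherical, 2 fixed joints
DOF contribution per joint type: revolute=1, prismatic=1, spherical=3, fixed=0
DOF = 5*1 + 1*3 + 2*0
DOF = 8

8


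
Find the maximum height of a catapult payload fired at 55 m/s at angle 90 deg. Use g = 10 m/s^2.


Given: v0 = 55 m/s, theta = 90 deg, g = 10 m/s^2
sin^2(90) = 1
Using H = v0^2 * sin^2(theta) / (2*g)
H = 55^2 * 1 / (2*10)
H = 3025 * 1 / 20
H = 3025 / 20
H = 605/4 m

605/4 m


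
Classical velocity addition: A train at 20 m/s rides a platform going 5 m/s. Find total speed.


Given: object velocity = 20 m/s, platform velocity = 5 m/s (same direction)
Using classical velocity addition: v_total = v_object + v_platform
v_total = 20 + 5
v_total = 25 m/s

25 m/s


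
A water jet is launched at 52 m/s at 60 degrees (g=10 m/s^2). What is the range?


Given: v0 = 52 m/s, theta = 60 deg, g = 10 m/s^2
sin(2*60) = sin(120) = sqrt(3)/2
Using R = v0^2 * sin(2*theta) / g
R = 52^2 * (sqrt(3)/2) / 10
R = 2704 * sqrt(3) / 20
R = 676/5*sqrt(3) m

676/5*sqrt(3) m


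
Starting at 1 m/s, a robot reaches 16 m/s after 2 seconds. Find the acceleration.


Given: initial velocity v0 = 1 m/s, final velocity v = 16 m/s, time t = 2 s
Using a = (v - v0) / t
a = (16 - 1) / 2
a = 15 / 2
a = 15/2 m/s^2

15/2 m/s^2


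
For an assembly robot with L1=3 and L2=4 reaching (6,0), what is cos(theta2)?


Given: L1 = 3, L2 = 4, target (x, y) = (6, 0)
Using cos(theta2) = (x^2 + y^2 - L1^2 - L2^2) / (2*L1*L2)
x^2 + y^2 = 6^2 + 0 = 36
L1^2 + L2^2 = 9 + 16 = 25
Numerator = 36 - 25 = 11
Denominator = 2*3*4 = 24
cos(theta2) = 11/24 = 11/24

11/24


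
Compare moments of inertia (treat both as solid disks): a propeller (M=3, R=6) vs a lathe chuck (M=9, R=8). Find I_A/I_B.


Given: M1=3 kg, R1=6 m, M2=9 kg, R2=8 m
For a disk: I = (1/2)*M*R^2, so I_A/I_B = (M1*R1^2)/(M2*R2^2)
M1*R1^2 = 3*36 = 108
M2*R2^2 = 9*64 = 576
I_A/I_B = 108/576 = 3/16

3/16


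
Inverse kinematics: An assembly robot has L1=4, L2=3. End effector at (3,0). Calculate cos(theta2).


Given: L1 = 4, L2 = 3, target (x, y) = (3, 0)
Using cos(theta2) = (x^2 + y^2 - L1^2 - L2^2) / (2*L1*L2)
x^2 + y^2 = 3^2 + 0 = 9
L1^2 + L2^2 = 16 + 9 = 25
Numerator = 9 - 25 = -16
Denominator = 2*4*3 = 24
cos(theta2) = -16/24 = -2/3

-2/3


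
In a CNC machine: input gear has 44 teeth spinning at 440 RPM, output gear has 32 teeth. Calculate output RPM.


Given: N1 = 44 teeth, w1 = 440 RPM, N2 = 32 teeth
Using N1*w1 = N2*w2
w2 = N1*w1 / N2
w2 = 44*440 / 32
w2 = 19360 / 32
w2 = 605 RPM

605 RPM


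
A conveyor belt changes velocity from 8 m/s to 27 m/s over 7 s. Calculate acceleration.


Given: initial velocity v0 = 8 m/s, final velocity v = 27 m/s, time t = 7 s
Using a = (v - v0) / t
a = (27 - 8) / 7
a = 19 / 7
a = 19/7 m/s^2

19/7 m/s^2


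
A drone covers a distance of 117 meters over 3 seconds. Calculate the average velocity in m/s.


Given: distance d = 117 m, time t = 3 s
Using v = d / t
v = 117 / 3
v = 39 m/s

39 m/s


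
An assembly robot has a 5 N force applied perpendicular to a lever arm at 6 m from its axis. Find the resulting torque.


Given: F = 5 N, r = 6 m, angle = 90 deg (perpendicular)
Using tau = F * r * sin(90)
sin(90) = 1
tau = 5 * 6 * 1
tau = 30 Nm

30 Nm


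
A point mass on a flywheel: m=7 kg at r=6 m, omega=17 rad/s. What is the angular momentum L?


Given: m = 7 kg, r = 6 m, omega = 17 rad/s
For a point mass: I = m*r^2
I = 7*6^2 = 7*36 = 252
L = I*omega = 252*17
L = 4284 kg*m^2/s

4284 kg*m^2/s


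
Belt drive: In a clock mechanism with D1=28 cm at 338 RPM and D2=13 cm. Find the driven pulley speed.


Given: D1 = 28 cm, w1 = 338 RPM, D2 = 13 cm
Using D1*w1 = D2*w2
w2 = D1*w1 / D2
w2 = 28*338 / 13
w2 = 9464 / 13
w2 = 728 RPM

728 RPM


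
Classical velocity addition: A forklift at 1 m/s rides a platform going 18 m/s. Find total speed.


Given: object velocity = 1 m/s, platform velocity = 18 m/s (same direction)
Using classical velocity addition: v_total = v_object + v_platform
v_total = 1 + 18
v_total = 19 m/s

19 m/s


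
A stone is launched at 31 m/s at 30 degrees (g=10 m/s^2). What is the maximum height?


Given: v0 = 31 m/s, theta = 30 deg, g = 10 m/s^2
sin^2(30) = 1/4
Using H = v0^2 * sin^2(theta) / (2*g)
H = 31^2 * 1/4 / (2*10)
H = 961 * 1/4 / 20
H = 961/4 / 20
H = 961/80 m

961/80 m


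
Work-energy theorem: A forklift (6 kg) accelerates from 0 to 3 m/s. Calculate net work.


Given: m = 6 kg, v0 = 0 m/s, v = 3 m/s
Using W = (1/2)*m*(v^2 - v0^2)
v^2 = 3^2 = 9
v0^2 = 0^2 = 0
v^2 - v0^2 = 9 - 0 = 9
W = (1/2)*6*9 = 27 J

27 J


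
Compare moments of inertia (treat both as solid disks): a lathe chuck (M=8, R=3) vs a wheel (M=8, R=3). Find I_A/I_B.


Given: M1=8 kg, R1=3 m, M2=8 kg, R2=3 m
For a disk: I = (1/2)*M*R^2, so I_A/I_B = (M1*R1^2)/(M2*R2^2)
M1*R1^2 = 8*9 = 72
M2*R2^2 = 8*9 = 72
I_A/I_B = 72/72 = 1

1


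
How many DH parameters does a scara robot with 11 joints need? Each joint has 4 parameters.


Given: 11 joints, 4 DH parameters per joint (d, theta, a, alpha)
Total DH parameters = number_of_joints * 4
Total = 11 * 4
Total = 44

44


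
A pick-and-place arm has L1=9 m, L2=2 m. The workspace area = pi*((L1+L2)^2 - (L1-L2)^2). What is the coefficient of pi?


Given: L1 = 9, L2 = 2
(L1+L2)^2 = (11)^2 = 121
(L1-L2)^2 = (7)^2 = 49
Difference = 121 - 49 = 72
This equals 4*L1*L2 = 4*9*2 = 72
Workspace area = 72*pi

72


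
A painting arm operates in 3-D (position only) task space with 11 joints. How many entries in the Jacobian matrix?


Given: task space dimension = 3, joints = 11
Jacobian is a 3 x 11 matrix
Total entries = rows * columns
Total = 3 * 11
Total = 33

33


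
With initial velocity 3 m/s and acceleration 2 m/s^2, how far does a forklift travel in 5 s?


Given: v0 = 3 m/s, a = 2 m/s^2, t = 5 s
Using s = v0*t + (1/2)*a*t^2
s = 3*5 + (1/2)*2*5^2
s = 15 + (1/2)*50
s = 15 + 25
s = 40

40 m


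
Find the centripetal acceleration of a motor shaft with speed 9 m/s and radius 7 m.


Given: v = 9 m/s, r = 7 m
Using a_c = v^2 / r
a_c = 9^2 / 7
a_c = 81 / 7
a_c = 81/7 m/s^2

81/7 m/s^2


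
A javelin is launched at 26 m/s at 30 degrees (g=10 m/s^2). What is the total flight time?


Given: v0 = 26 m/s, theta = 30 deg, g = 10 m/s^2
sin(30) = 1/2
Using T = 2*v0*sin(theta) / g
T = 2*26*1/2 / 10
T = 26 / 10
T = 13/5 s

13/5 s


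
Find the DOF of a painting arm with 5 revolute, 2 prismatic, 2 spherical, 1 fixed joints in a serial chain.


Given: serial robot with 5 revolute, 2 prismatic, 2 spherical, 1 fixed joints
DOF contribution per joint type: revolute=1, prismatic=1, spherical=3, fixed=0
DOF = 5*1 + 2*1 + 2*3 + 1*0
DOF = 13

13


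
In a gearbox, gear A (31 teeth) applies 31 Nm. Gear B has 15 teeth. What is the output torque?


Given: N1 = 31, N2 = 15, T1 = 31 Nm
Using T2/T1 = N2/N1
T2 = T1 * N2 / N1
T2 = 31 * 15 / 31
T2 = 465 / 31
T2 = 15 Nm

15 Nm


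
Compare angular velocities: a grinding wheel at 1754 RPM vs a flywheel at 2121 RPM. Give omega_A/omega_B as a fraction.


Given: RPM_A = 1754, RPM_B = 2121
omega = 2*pi*RPM/60, so omega_A/omega_B = RPM_A / RPM_B
omega_A/omega_B = 1754 / 2121
omega_A/omega_B = 1754/2121

1754/2121


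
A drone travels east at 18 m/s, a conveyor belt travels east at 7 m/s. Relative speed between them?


Given: v_A = 18 m/s east, v_B = 7 m/s east
Both move in the same direction; relative speed = |v_A - v_B|
|18 - 7| = |11|
= 11 m/s

11 m/s


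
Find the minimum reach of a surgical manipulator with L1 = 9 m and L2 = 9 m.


Given: L1 = 9 m, L2 = 9 m
For a 2-link planar arm, min reach = |L1 - L2| (second link folded back)
Min reach = |9 - 9|
Min reach = 0 m

0 m


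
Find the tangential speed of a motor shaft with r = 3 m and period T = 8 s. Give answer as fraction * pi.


Given: radius r = 3 m, period T = 8 s
Using v = 2*pi*r / T
v = 2*pi*3 / 8
v = 6*pi / 8
v = 3/4*pi m/s

3/4*pi m/s


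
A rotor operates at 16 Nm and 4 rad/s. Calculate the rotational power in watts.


Given: tau = 16 Nm, omega = 4 rad/s
Using P = tau * omega
P = 16 * 4
P = 64 W

64 W


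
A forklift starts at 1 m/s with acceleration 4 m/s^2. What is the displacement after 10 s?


Given: v0 = 1 m/s, a = 4 m/s^2, t = 10 s
Using s = v0*t + (1/2)*a*t^2
s = 1*10 + (1/2)*4*10^2
s = 10 + (1/2)*400
s = 10 + 200
s = 210

210 m


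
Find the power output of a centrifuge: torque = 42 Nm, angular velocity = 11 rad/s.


Given: tau = 42 Nm, omega = 11 rad/s
Using P = tau * omega
P = 42 * 11
P = 462 W

462 W


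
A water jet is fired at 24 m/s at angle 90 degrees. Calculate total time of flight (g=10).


Given: v0 = 24 m/s, theta = 90 deg, g = 10 m/s^2
sin(90) = 1
Using T = 2*v0*sin(theta) / g
T = 2*24*1 / 10
T = 48 / 10
T = 24/5 s

24/5 s


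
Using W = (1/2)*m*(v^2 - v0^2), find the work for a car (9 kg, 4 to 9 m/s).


Given: m = 9 kg, v0 = 4 m/s, v = 9 m/s
Using W = (1/2)*m*(v^2 - v0^2)
v^2 = 9^2 = 81
v0^2 = 4^2 = 16
v^2 - v0^2 = 81 - 16 = 65
W = (1/2)*9*65 = 585/2 J

585/2 J


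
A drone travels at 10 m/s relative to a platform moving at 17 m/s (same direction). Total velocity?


Given: object velocity = 10 m/s, platform velocity = 17 m/s (same direction)
Using classical velocity addition: v_total = v_object + v_platform
v_total = 10 + 17
v_total = 27 m/s

27 m/s


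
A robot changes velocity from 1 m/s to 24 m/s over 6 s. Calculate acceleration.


Given: initial velocity v0 = 1 m/s, final velocity v = 24 m/s, time t = 6 s
Using a = (v - v0) / t
a = (24 - 1) / 6
a = 23 / 6
a = 23/6 m/s^2

23/6 m/s^2


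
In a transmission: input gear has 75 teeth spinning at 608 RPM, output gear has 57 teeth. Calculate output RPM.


Given: N1 = 75 teeth, w1 = 608 RPM, N2 = 57 teeth
Using N1*w1 = N2*w2
w2 = N1*w1 / N2
w2 = 75*608 / 57
w2 = 45600 / 57
w2 = 800 RPM

800 RPM


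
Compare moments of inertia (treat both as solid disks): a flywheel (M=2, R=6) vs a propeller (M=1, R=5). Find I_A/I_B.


Given: M1=2 kg, R1=6 m, M2=1 kg, R2=5 m
For a disk: I = (1/2)*M*R^2, so I_A/I_B = (M1*R1^2)/(M2*R2^2)
M1*R1^2 = 2*36 = 72
M2*R2^2 = 1*25 = 25
I_A/I_B = 72/25 = 72/25

72/25


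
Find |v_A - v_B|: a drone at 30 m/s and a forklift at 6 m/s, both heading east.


Given: v_A = 30 m/s east, v_B = 6 m/s east
Both move in the same direction; relative speed = |v_A - v_B|
|30 - 6| = |24|
= 24 m/s

24 m/s


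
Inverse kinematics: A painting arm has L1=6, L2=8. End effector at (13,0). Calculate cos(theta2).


Given: L1 = 6, L2 = 8, target (x, y) = (13, 0)
Using cos(theta2) = (x^2 + y^2 - L1^2 - L2^2) / (2*L1*L2)
x^2 + y^2 = 13^2 + 0 = 169
L1^2 + L2^2 = 36 + 64 = 100
Numerator = 169 - 100 = 69
Denominator = 2*6*8 = 96
cos(theta2) = 69/96 = 23/32

23/32


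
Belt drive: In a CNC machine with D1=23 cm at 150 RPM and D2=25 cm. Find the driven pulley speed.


Given: D1 = 23 cm, w1 = 150 RPM, D2 = 25 cm
Using D1*w1 = D2*w2
w2 = D1*w1 / D2
w2 = 23*150 / 25
w2 = 3450 / 25
w2 = 138 RPM

138 RPM


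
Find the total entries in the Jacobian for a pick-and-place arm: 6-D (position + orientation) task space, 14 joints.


Given: task space dimension = 6, joints = 14
Jacobian is a 6 x 14 matrix
Total entries = rows * columns
Total = 6 * 14
Total = 84

84


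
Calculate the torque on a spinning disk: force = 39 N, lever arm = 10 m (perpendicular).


Given: F = 39 N, r = 10 m, angle = 90 deg (perpendicular)
Using tau = F * r * sin(90)
sin(90) = 1
tau = 39 * 10 * 1
tau = 390 Nm

390 Nm


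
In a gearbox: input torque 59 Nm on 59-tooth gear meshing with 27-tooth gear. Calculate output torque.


Given: N1 = 59, N2 = 27, T1 = 59 Nm
Using T2/T1 = N2/N1
T2 = T1 * N2 / N1
T2 = 59 * 27 / 59
T2 = 1593 / 59
T2 = 27 Nm

27 Nm


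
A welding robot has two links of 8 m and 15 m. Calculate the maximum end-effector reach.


Given: L1 = 8 m, L2 = 15 m
For a 2-link planar arm, max reach = L1 + L2 (fully extended)
Max reach = 8 + 15
Max reach = 23 m

23 m


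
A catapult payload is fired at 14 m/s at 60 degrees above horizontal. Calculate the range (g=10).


Given: v0 = 14 m/s, theta = 60 deg, g = 10 m/s^2
sin(2*60) = sin(120) = sqrt(3)/2
Using R = v0^2 * sin(2*theta) / g
R = 14^2 * (sqrt(3)/2) / 10
R = 196 * sqrt(3) / 20
R = 49/5*sqrt(3) m

49/5*sqrt(3) m


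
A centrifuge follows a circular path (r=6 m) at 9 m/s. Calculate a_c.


Given: v = 9 m/s, r = 6 m
Using a_c = v^2 / r
a_c = 9^2 / 6
a_c = 81 / 6
a_c = 27/2 m/s^2

27/2 m/s^2


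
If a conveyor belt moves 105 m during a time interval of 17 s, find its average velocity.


Given: distance d = 105 m, time t = 17 s
Using v = d / t
v = 105 / 17
v = 105/17 m/s

105/17 m/s


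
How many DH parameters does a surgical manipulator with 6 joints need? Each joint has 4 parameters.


Given: 6 joints, 4 DH parameters per joint (d, theta, a, alpha)
Total DH parameters = number_of_joints * 4
Total = 6 * 4
Total = 24

24


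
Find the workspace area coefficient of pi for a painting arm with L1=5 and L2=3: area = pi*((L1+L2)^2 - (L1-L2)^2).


Given: L1 = 5, L2 = 3
(L1+L2)^2 = (8)^2 = 64
(L1-L2)^2 = (2)^2 = 4
Difference = 64 - 4 = 60
This equals 4*L1*L2 = 4*5*3 = 60
Workspace area = 60*pi

60


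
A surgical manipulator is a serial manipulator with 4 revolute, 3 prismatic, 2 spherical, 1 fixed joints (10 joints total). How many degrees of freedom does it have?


Given: serial robot with 4 revolute, 3 prismatic, 2 spherical, 1 fixed joints
DOF contribution per joint type: revolute=1, prismatic=1, spherical=3, fixed=0
DOF = 4*1 + 3*1 + 2*3 + 1*0
DOF = 13

13


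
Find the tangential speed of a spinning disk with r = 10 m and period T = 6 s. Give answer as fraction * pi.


Given: radius r = 10 m, period T = 6 s
Using v = 2*pi*r / T
v = 2*pi*10 / 6
v = 20*pi / 6
v = 10/3*pi m/s

10/3*pi m/s


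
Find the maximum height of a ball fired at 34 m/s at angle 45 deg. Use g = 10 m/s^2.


Given: v0 = 34 m/s, theta = 45 deg, g = 10 m/s^2
sin^2(45) = 1/2
Using H = v0^2 * sin^2(theta) / (2*g)
H = 34^2 * 1/2 / (2*10)
H = 1156 * 1/2 / 20
H = 578 / 20
H = 289/10 m

289/10 m


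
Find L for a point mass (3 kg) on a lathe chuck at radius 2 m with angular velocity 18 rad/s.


Given: m = 3 kg, r = 2 m, omega = 18 rad/s
For a point mass: I = m*r^2
I = 3*2^2 = 3*4 = 12
L = I*omega = 12*18
L = 216 kg*m^2/s

216 kg*m^2/s


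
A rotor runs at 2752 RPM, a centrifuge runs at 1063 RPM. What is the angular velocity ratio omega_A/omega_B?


Given: RPM_A = 2752, RPM_B = 1063
omega = 2*pi*RPM/60, so omega_A/omega_B = RPM_A / RPM_B
omega_A/omega_B = 2752 / 1063
omega_A/omega_B = 2752/1063

2752/1063


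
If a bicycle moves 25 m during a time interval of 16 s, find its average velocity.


Given: distance d = 25 m, time t = 16 s
Using v = d / t
v = 25 / 16
v = 25/16 m/s

25/16 m/s


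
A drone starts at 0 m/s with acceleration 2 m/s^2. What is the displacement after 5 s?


Given: v0 = 0 m/s, a = 2 m/s^2, t = 5 s
Using s = v0*t + (1/2)*a*t^2
s = 0*5 + (1/2)*2*5^2
s = 0 + (1/2)*50
s = 0 + 25
s = 25

25 m


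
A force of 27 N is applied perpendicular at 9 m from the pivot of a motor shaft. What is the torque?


Given: F = 27 N, r = 9 m, angle = 90 deg (perpendicular)
Using tau = F * r * sin(90)
sin(90) = 1
tau = 27 * 9 * 1
tau = 243 Nm

243 Nm


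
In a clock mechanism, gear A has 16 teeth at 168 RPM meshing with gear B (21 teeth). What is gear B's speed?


Given: N1 = 16 teeth, w1 = 168 RPM, N2 = 21 teeth
Using N1*w1 = N2*w2
w2 = N1*w1 / N2
w2 = 16*168 / 21
w2 = 2688 / 21
w2 = 128 RPM

128 RPM


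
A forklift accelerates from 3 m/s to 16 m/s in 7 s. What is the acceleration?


Given: initial velocity v0 = 3 m/s, final velocity v = 16 m/s, time t = 7 s
Using a = (v - v0) / t
a = (16 - 3) / 7
a = 13 / 7
a = 13/7 m/s^2

13/7 m/s^2


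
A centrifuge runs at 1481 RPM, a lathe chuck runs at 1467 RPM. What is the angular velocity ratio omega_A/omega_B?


Given: RPM_A = 1481, RPM_B = 1467
omega = 2*pi*RPM/60, so omega_A/omega_B = RPM_A / RPM_B
omega_A/omega_B = 1481 / 1467
omega_A/omega_B = 1481/1467

1481/1467


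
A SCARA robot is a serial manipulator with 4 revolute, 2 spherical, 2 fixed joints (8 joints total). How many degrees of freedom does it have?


Given: serial robot with 4 revolute, 2 spherical, 2 fixed joints
DOF contribution per joint type: revolute=1, prismatic=1, spherical=3, fixed=0
DOF = 4*1 + 2*3 + 2*0
DOF = 10

10


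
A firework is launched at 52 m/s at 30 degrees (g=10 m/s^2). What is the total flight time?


Given: v0 = 52 m/s, theta = 30 deg, g = 10 m/s^2
sin(30) = 1/2
Using T = 2*v0*sin(theta) / g
T = 2*52*1/2 / 10
T = 52 / 10
T = 26/5 s

26/5 s


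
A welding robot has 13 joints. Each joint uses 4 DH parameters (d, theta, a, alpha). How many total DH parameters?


Given: 13 joints, 4 DH parameters per joint (d, theta, a, alpha)
Total DH parameters = number_of_joints * 4
Total = 13 * 4
Total = 52

52


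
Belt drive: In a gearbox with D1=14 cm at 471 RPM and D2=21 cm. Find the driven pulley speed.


Given: D1 = 14 cm, w1 = 471 RPM, D2 = 21 cm
Using D1*w1 = D2*w2
w2 = D1*w1 / D2
w2 = 14*471 / 21
w2 = 6594 / 21
w2 = 314 RPM

314 RPM


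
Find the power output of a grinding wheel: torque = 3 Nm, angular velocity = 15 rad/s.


Given: tau = 3 Nm, omega = 15 rad/s
Using P = tau * omega
P = 3 * 15
P = 45 W

45 W


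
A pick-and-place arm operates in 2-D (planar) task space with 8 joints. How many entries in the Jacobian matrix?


Given: task space dimension = 2, joints = 8
Jacobian is a 2 x 8 matrix
Total entries = rows * columns
Total = 2 * 8
Total = 16

16


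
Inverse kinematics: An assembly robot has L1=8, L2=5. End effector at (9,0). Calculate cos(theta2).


Given: L1 = 8, L2 = 5, target (x, y) = (9, 0)
Using cos(theta2) = (x^2 + y^2 - L1^2 - L2^2) / (2*L1*L2)
x^2 + y^2 = 9^2 + 0 = 81
L1^2 + L2^2 = 64 + 25 = 89
Numerator = 81 - 89 = -8
Denominator = 2*8*5 = 80
cos(theta2) = -8/80 = -1/10

-1/10
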